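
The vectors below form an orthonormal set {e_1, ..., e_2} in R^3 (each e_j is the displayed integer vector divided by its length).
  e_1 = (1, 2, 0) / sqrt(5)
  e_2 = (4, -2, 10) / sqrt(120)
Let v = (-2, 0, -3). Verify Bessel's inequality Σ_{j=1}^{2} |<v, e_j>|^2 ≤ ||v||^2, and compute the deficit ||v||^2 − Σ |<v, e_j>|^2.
Σ |<v, e_j>|^2 = 77/6; ||v||^2 = 13; deficit = 1/6

Write each e_j = u_j / sqrt(<u_j, u_j>) where u_j is the displayed integer vector. Then <v, e_j> = <v, u_j> / sqrt(<u_j, u_j>), so |<v, e_j>|^2 = <v, u_j>^2 / <u_j, u_j>.
Coefficients: <v, e_1> = -2/sqrt(5), <v, e_2> = -38/sqrt(120).
Square and sum: Σ |<v, e_j>|^2 = 77/6.
Compute ||v||^2 = v·v = 13.
Deficit = 13 − 77/6 = 1/6 ≥ 0, confirming Bessel's inequality. (The deficit equals ||v − Σ <v,e_j> e_j||^2, the squared distance from v to span{e_j}.)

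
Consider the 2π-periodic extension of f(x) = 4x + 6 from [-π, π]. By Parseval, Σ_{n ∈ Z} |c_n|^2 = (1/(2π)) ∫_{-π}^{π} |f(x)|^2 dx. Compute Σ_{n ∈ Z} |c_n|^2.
Σ |c_n|^2 = 16π^2/3 + 36

Expand and integrate term by term over [-π, π]:
  ∫ (4x)^2 dx = 16·(2π^3/3); ∫ 2·4·(6)·x dx = 0 (odd integrand); ∫ 6^2 dx = 36·2π.
So (1/(2π)) ∫_{-π}^{π} (4x + 6)^2 dx = 16π^2/3 + 36 = 16π^2/3 + 36.
Parseval ⇒ Σ |c_n|^2 = 16π^2/3 + 36.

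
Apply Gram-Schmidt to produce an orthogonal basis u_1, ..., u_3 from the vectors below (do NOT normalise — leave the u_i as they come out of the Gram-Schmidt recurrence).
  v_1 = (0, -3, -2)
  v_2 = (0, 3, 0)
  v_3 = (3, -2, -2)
Orthogonal basis:
  u_1 = (0, -3, -2)
  u_2 = (0, 12/13, -18/13)
  u_3 = (3, 0, 0)

Apply the Gram-Schmidt recurrence
  u_1 = v_1
  u_i = v_i − Σ_{j<i} ((v_i · u_j) / (u_j · u_j)) · u_j.

Step by step this gives:
  u_1 = (0, -3, -2)
  u_2 = (0, 12/13, -18/13)
  u_3 = (3, 0, 0)

Orthogonality check:
  u_2 · u_1 = 0 (should be 0)
  u_3 · u_1 = 0 (should be 0)
  u_3 · u_2 = 0 (should be 0)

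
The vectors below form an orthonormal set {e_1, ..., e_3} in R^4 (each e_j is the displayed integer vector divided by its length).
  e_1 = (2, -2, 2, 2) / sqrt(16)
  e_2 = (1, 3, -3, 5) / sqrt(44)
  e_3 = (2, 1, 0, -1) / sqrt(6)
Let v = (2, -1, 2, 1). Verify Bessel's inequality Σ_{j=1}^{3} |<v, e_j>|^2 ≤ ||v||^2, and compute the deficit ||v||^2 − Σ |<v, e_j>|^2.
Σ |<v, e_j>|^2 = 322/33; ||v||^2 = 10; deficit = 8/33

Write each e_j = u_j / sqrt(<u_j, u_j>) where u_j is the displayed integer vector. Then <v, e_j> = <v, u_j> / sqrt(<u_j, u_j>), so |<v, e_j>|^2 = <v, u_j>^2 / <u_j, u_j>.
Coefficients: <v, e_1> = 12/sqrt(16), <v, e_2> = -2/sqrt(44), <v, e_3> = 2/sqrt(6).
Square and sum: Σ |<v, e_j>|^2 = 322/33.
Compute ||v||^2 = v·v = 10.
Deficit = 10 − 322/33 = 8/33 ≥ 0, confirming Bessel's inequality. (The deficit equals ||v − Σ <v,e_j> e_j||^2, the squared distance from v to span{e_j}.)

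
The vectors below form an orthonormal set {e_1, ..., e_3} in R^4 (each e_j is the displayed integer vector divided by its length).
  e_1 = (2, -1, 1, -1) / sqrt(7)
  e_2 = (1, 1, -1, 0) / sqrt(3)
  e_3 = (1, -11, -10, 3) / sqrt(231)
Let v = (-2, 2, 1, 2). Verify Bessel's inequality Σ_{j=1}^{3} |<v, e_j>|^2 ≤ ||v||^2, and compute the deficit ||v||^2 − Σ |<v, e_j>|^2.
Σ |<v, e_j>|^2 = 118/11; ||v||^2 = 13; deficit = 25/11

Write each e_j = u_j / sqrt(<u_j, u_j>) where u_j is the displayed integer vector. Then <v, e_j> = <v, u_j> / sqrt(<u_j, u_j>), so |<v, e_j>|^2 = <v, u_j>^2 / <u_j, u_j>.
Coefficients: <v, e_1> = -7/sqrt(7), <v, e_2> = -1/sqrt(3), <v, e_3> = -28/sqrt(231).
Square and sum: Σ |<v, e_j>|^2 = 118/11.
Compute ||v||^2 = v·v = 13.
Deficit = 13 − 118/11 = 25/11 ≥ 0, confirming Bessel's inequality. (The deficit equals ||v − Σ <v,e_j> e_j||^2, the squared distance from v to span{e_j}.)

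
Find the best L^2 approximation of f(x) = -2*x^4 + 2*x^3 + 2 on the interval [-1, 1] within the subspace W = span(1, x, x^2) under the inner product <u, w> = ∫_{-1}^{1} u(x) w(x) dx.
g(x) = -12*x^2/7 + 6*x/5 + 76/35

The best approximation g ∈ W is the orthogonal projection of f onto W. Writing g = a_0 + a_1 x + a_2 x^2, the coefficients solve the normal equations G · a = b where
  G_{ij} = <φ_i, φ_j> and b_i = <f, φ_i>, with φ_0 = 1, φ_1 = x, φ_2 = x^2.
G =
  [2, 0, 2/3]
  [0, 2/3, 0]
  [2/3, 0, 2/5],
b = (16/5, 4/5, 16/21).
Solving gives a_0 = 76/35, a_1 = 6/5, a_2 = -12/7, so
  g(x) = -12*x^2/7 + 6*x/5 + 76/35.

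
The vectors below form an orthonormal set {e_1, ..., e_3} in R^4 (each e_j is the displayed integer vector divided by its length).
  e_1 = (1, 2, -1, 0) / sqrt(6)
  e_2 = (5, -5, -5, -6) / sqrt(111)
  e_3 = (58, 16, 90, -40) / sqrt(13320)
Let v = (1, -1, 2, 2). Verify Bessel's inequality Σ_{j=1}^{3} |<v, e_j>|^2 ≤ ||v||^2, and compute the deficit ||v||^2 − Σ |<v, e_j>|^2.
Σ |<v, e_j>|^2 = 194/45; ||v||^2 = 10; deficit = 256/45

Write each e_j = u_j / sqrt(<u_j, u_j>) where u_j is the displayed integer vector. Then <v, e_j> = <v, u_j> / sqrt(<u_j, u_j>), so |<v, e_j>|^2 = <v, u_j>^2 / <u_j, u_j>.
Coefficients: <v, e_1> = -3/sqrt(6), <v, e_2> = -12/sqrt(111), <v, e_3> = 142/sqrt(13320).
Square and sum: Σ |<v, e_j>|^2 = 194/45.
Compute ||v||^2 = v·v = 10.
Deficit = 10 − 194/45 = 256/45 ≥ 0, confirming Bessel's inequality. (The deficit equals ||v − Σ <v,e_j> e_j||^2, the squared distance from v to span{e_j}.)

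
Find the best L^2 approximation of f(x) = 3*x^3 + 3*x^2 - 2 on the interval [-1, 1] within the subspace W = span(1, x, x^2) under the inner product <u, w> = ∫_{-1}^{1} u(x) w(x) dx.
g(x) = 3*x^2 + 9*x/5 - 2

The best approximation g ∈ W is the orthogonal projection of f onto W. Writing g = a_0 + a_1 x + a_2 x^2, the coefficients solve the normal equations G · a = b where
  G_{ij} = <φ_i, φ_j> and b_i = <f, φ_i>, with φ_0 = 1, φ_1 = x, φ_2 = x^2.
G =
  [2, 0, 2/3]
  [0, 2/3, 0]
  [2/3, 0, 2/5],
b = (-2, 6/5, -2/15).
Solving gives a_0 = -2, a_1 = 9/5, a_2 = 3, so
  g(x) = 3*x^2 + 9*x/5 - 2.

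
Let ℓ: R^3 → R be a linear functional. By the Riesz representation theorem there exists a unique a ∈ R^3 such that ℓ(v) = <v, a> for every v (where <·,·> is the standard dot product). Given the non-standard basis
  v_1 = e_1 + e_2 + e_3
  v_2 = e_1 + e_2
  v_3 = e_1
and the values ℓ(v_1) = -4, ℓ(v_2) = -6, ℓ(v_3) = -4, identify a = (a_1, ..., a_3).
a = (-4, -2, 2)

Write a = (a_1, ..., a_3) in the standard basis. For each basis vector v_i, ℓ(v_i) = <v_i, a> is a linear equation in the a_j's. Collect the n equations into a matrix system V a = ℓ, where row i of V is v_i (expressed in the standard basis). Since V is invertible (lower-triangular with 1s on the diagonal, up to permutation), solve by back-substitution:
  V =
[[1, 1, 1],
 [1, 1, 0],
 [1, 0, 0]]
  V a = (-4, -6, -4)
Solving gives a = (-4, -2, 2).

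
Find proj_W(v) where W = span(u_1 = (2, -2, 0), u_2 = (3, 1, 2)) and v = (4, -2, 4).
proj_W(v) = (5, -1, 2)

Set up U = [u_1 | ... | u_2] ∈ R^(3×2). The projector onto W = col(U) is P = U (U^T U)^(-1) U^T.
Compute U^T U =
  [8, 4]
  [4, 14],
and U^T v = (12, 18).
Solve U^T U · c = U^T v for the coefficients: c = (1, 1). The projection is proj_W(v) = U c.
Check: (v - proj_W(v)) · u_1 = 0  (should be 0).
Check: (v - proj_W(v)) · u_2 = 0  (should be 0).
Result: proj_W(v) = (5, -1, 2).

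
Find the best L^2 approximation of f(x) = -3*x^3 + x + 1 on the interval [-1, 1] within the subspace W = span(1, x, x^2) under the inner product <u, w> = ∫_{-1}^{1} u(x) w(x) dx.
g(x) = 1 - 4*x/5

The best approximation g ∈ W is the orthogonal projection of f onto W. Writing g = a_0 + a_1 x + a_2 x^2, the coefficients solve the normal equations G · a = b where
  G_{ij} = <φ_i, φ_j> and b_i = <f, φ_i>, with φ_0 = 1, φ_1 = x, φ_2 = x^2.
G =
  [2, 0, 2/3]
  [0, 2/3, 0]
  [2/3, 0, 2/5],
b = (2, -8/15, 2/3).
Solving gives a_0 = 1, a_1 = -4/5, a_2 = 0, so
  g(x) = 1 - 4*x/5.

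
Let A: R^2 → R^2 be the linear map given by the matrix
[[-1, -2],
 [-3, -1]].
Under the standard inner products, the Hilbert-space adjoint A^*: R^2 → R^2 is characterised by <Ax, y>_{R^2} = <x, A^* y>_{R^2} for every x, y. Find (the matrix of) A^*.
A^* = A^T =
[[-1, -3],
 [-2, -1]]

For real matrices with standard dot products, the defining identity <Ax, y> = <x, A^* y> gives (Ax)^T y = x^T (A^*) y, i.e. x^T A^T y = x^T (A^*) y. Since this holds for all x, y, we must have A^* = A^T. Therefore
A^* =
[[-1, -3],
 [-2, -1]].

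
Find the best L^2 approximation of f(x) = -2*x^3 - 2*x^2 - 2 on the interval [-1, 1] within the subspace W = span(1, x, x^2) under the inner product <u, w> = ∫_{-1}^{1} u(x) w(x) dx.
g(x) = -2*x^2 - 6*x/5 - 2

The best approximation g ∈ W is the orthogonal projection of f onto W. Writing g = a_0 + a_1 x + a_2 x^2, the coefficients solve the normal equations G · a = b where
  G_{ij} = <φ_i, φ_j> and b_i = <f, φ_i>, with φ_0 = 1, φ_1 = x, φ_2 = x^2.
G =
  [2, 0, 2/3]
  [0, 2/3, 0]
  [2/3, 0, 2/5],
b = (-16/3, -4/5, -32/15).
Solving gives a_0 = -2, a_1 = -6/5, a_2 = -2, so
  g(x) = -2*x^2 - 6*x/5 - 2.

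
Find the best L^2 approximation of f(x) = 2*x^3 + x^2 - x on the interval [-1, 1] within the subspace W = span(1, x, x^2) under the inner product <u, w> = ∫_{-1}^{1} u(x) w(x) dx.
g(x) = x^2 + x/5

The best approximation g ∈ W is the orthogonal projection of f onto W. Writing g = a_0 + a_1 x + a_2 x^2, the coefficients solve the normal equations G · a = b where
  G_{ij} = <φ_i, φ_j> and b_i = <f, φ_i>, with φ_0 = 1, φ_1 = x, φ_2 = x^2.
G =
  [2, 0, 2/3]
  [0, 2/3, 0]
  [2/3, 0, 2/5],
b = (2/3, 2/15, 2/5).
Solving gives a_0 = 0, a_1 = 1/5, a_2 = 1, so
  g(x) = x^2 + x/5.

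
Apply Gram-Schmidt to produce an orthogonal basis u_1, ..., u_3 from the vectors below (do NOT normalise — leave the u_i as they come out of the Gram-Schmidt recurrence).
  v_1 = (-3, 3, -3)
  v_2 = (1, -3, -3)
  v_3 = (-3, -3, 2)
Orthogonal basis:
  u_1 = (-3, 3, -3)
  u_2 = (2/3, -8/3, -10/3)
  u_3 = (-51/14, -17/7, 17/14)

Apply the Gram-Schmidt recurrence
  u_1 = v_1
  u_i = v_i − Σ_{j<i} ((v_i · u_j) / (u_j · u_j)) · u_j.

Step by step this gives:
  u_1 = (-3, 3, -3)
  u_2 = (2/3, -8/3, -10/3)
  u_3 = (-51/14, -17/7, 17/14)

Orthogonality check:
  u_2 · u_1 = 0 (should be 0)
  u_3 · u_1 = 0 (should be 0)
  u_3 · u_2 = 0 (should be 0)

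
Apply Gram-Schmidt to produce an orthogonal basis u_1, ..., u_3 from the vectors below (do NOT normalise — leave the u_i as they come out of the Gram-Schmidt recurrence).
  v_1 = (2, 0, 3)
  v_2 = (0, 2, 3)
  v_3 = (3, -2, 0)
Orthogonal basis:
  u_1 = (2, 0, 3)
  u_2 = (-18/13, 2, 12/13)
  u_3 = (9/22, 9/22, -3/11)

Apply the Gram-Schmidt recurrence
  u_1 = v_1
  u_i = v_i − Σ_{j<i} ((v_i · u_j) / (u_j · u_j)) · u_j.

Step by step this gives:
  u_1 = (2, 0, 3)
  u_2 = (-18/13, 2, 12/13)
  u_3 = (9/22, 9/22, -3/11)

Orthogonality check:
  u_2 · u_1 = 0 (should be 0)
  u_3 · u_1 = 0 (should be 0)
  u_3 · u_2 = 0 (should be 0)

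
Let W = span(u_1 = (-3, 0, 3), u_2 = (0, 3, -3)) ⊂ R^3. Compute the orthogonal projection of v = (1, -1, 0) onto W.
proj_W(v) = (1, -1, 0)

Set up U = [u_1 | ... | u_2] ∈ R^(3×2). The projector onto W = col(U) is P = U (U^T U)^(-1) U^T.
Compute U^T U =
  [18, -9]
  [-9, 18],
and U^T v = (-3, -3).
Solve U^T U · c = U^T v for the coefficients: c = (-1/3, -1/3). The projection is proj_W(v) = U c.
Check: (v - proj_W(v)) · u_1 = 0  (should be 0).
Check: (v - proj_W(v)) · u_2 = 0  (should be 0).
Result: proj_W(v) = (1, -1, 0).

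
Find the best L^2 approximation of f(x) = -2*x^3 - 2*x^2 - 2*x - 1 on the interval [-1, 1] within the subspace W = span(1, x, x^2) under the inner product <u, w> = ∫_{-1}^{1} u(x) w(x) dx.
g(x) = -2*x^2 - 16*x/5 - 1

The best approximation g ∈ W is the orthogonal projection of f onto W. Writing g = a_0 + a_1 x + a_2 x^2, the coefficients solve the normal equations G · a = b where
  G_{ij} = <φ_i, φ_j> and b_i = <f, φ_i>, with φ_0 = 1, φ_1 = x, φ_2 = x^2.
G =
  [2, 0, 2/3]
  [0, 2/3, 0]
  [2/3, 0, 2/5],
b = (-10/3, -32/15, -22/15).
Solving gives a_0 = -1, a_1 = -16/5, a_2 = -2, so
  g(x) = -2*x^2 - 16*x/5 - 1.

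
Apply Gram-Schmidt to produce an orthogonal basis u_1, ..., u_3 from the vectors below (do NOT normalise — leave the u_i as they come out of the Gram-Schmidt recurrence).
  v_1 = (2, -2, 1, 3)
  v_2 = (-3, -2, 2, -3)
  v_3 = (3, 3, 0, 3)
Orthogonal basis:
  u_1 = (2, -2, 1, 3)
  u_2 = (-2, -3, 5/2, -3/2)
  u_3 = (8/43, 55/43, 76/43, 6/43)

Apply the Gram-Schmidt recurrence
  u_1 = v_1
  u_i = v_i − Σ_{j<i} ((v_i · u_j) / (u_j · u_j)) · u_j.

Step by step this gives:
  u_1 = (2, -2, 1, 3)
  u_2 = (-2, -3, 5/2, -3/2)
  u_3 = (8/43, 55/43, 76/43, 6/43)

Orthogonality check:
  u_2 · u_1 = 0 (should be 0)
  u_3 · u_1 = 0 (should be 0)
  u_3 · u_2 = 0 (should be 0)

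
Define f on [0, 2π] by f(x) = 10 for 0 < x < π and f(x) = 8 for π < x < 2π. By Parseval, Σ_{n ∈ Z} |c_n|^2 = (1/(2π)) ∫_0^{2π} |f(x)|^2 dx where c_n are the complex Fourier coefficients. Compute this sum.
Σ |c_n|^2 = 82

Parseval equates the L^2 energy of f (normalised by 1/(2π)) with the ℓ^2 sum of its Fourier coefficients: (1/(2π)) ∫_0^{2π} |f|^2 = Σ |c_n|^2.
Compute the left side: (1/(2π)) [∫_0^π 10^2 dx + ∫_π^{2π} 8^2 dx] = (1/(2π)) · (100π + 64π) = (100 + 64)/2 = 82.
So Σ_{n ∈ Z} |c_n|^2 = 82.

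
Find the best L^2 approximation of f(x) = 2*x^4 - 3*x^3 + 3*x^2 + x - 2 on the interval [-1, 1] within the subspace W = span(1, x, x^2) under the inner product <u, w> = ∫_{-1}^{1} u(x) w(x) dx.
g(x) = 33*x^2/7 - 4*x/5 - 76/35

The best approximation g ∈ W is the orthogonal projection of f onto W. Writing g = a_0 + a_1 x + a_2 x^2, the coefficients solve the normal equations G · a = b where
  G_{ij} = <φ_i, φ_j> and b_i = <f, φ_i>, with φ_0 = 1, φ_1 = x, φ_2 = x^2.
G =
  [2, 0, 2/3]
  [0, 2/3, 0]
  [2/3, 0, 2/5],
b = (-6/5, -8/15, 46/105).
Solving gives a_0 = -76/35, a_1 = -4/5, a_2 = 33/7, so
  g(x) = 33*x^2/7 - 4*x/5 - 76/35.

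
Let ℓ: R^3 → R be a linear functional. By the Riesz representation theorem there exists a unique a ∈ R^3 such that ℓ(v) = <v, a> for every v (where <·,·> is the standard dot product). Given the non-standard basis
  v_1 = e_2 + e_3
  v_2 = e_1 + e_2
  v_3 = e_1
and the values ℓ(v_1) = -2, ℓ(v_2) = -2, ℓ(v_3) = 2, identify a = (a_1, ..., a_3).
a = (2, -4, 2)

Write a = (a_1, ..., a_3) in the standard basis. For each basis vector v_i, ℓ(v_i) = <v_i, a> is a linear equation in the a_j's. Collect the n equations into a matrix system V a = ℓ, where row i of V is v_i (expressed in the standard basis). Since V is invertible (lower-triangular with 1s on the diagonal, up to permutation), solve by back-substitution:
  V =
[[0, 1, 1],
 [1, 1, 0],
 [1, 0, 0]]
  V a = (-2, -2, 2)
Solving gives a = (2, -4, 2).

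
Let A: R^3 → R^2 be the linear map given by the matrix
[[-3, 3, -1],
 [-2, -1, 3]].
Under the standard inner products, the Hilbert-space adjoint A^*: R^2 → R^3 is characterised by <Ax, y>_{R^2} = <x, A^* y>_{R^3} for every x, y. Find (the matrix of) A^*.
A^* = A^T =
[[-3, -2],
 [3, -1],
 [-1, 3]]

For real matrices with standard dot products, the defining identity <Ax, y> = <x, A^* y> gives (Ax)^T y = x^T (A^*) y, i.e. x^T A^T y = x^T (A^*) y. Since this holds for all x, y, we must have A^* = A^T. Therefore
A^* =
[[-3, -2],
 [3, -1],
 [-1, 3]].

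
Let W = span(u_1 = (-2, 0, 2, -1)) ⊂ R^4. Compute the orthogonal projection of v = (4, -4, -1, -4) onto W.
proj_W(v) = (4/3, 0, -4/3, 2/3)

Set up U = [u_1 | ... | u_1] ∈ R^(4×1). The projector onto W = col(U) is P = U (U^T U)^(-1) U^T.
Compute U^T U =
  [9],
and U^T v = (-6).
Solve U^T U · c = U^T v for the coefficients: c = (-2/3). The projection is proj_W(v) = U c.
Check: (v - proj_W(v)) · u_1 = 0  (should be 0).
Result: proj_W(v) = (4/3, 0, -4/3, 2/3).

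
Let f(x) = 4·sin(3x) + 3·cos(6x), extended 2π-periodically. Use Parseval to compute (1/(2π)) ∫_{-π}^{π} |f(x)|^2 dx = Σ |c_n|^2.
Σ |c_n|^2 = 25/2

Expand |f|^2 and use orthogonality of {sin(nx), cos(mx)} on [-π, π]:
  ∫_{-π}^{π} sin(nx)^2 dx = π, ∫ cos(mx)^2 dx = π, and cross terms integrate to 0.
So ∫_{-π}^{π} f(x)^2 dx = 4^2 · π + 3^2 · π = (16 + 9)π.
Divide by 2π: (16 + 9)/2 = 25/2.
By Parseval, this equals Σ |c_n|^2.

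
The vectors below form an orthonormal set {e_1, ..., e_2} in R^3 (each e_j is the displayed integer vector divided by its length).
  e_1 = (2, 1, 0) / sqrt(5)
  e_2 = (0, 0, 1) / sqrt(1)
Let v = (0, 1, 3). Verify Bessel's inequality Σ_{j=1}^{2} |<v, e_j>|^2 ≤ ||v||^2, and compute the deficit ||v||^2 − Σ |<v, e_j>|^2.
Σ |<v, e_j>|^2 = 46/5; ||v||^2 = 10; deficit = 4/5

Write each e_j = u_j / sqrt(<u_j, u_j>) where u_j is the displayed integer vector. Then <v, e_j> = <v, u_j> / sqrt(<u_j, u_j>), so |<v, e_j>|^2 = <v, u_j>^2 / <u_j, u_j>.
Coefficients: <v, e_1> = 1/sqrt(5), <v, e_2> = 3/sqrt(1).
Square and sum: Σ |<v, e_j>|^2 = 46/5.
Compute ||v||^2 = v·v = 10.
Deficit = 10 − 46/5 = 4/5 ≥ 0, confirming Bessel's inequality. (The deficit equals ||v − Σ <v,e_j> e_j||^2, the squared distance from v to span{e_j}.)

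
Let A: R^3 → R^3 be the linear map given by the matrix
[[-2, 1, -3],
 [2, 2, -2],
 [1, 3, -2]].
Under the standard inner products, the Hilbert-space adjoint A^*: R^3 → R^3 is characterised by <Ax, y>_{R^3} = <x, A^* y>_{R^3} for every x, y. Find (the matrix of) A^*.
A^* = A^T =
[[-2, 2, 1],
 [1, 2, 3],
 [-3, -2, -2]]

For real matrices with standard dot products, the defining identity <Ax, y> = <x, A^* y> gives (Ax)^T y = x^T (A^*) y, i.e. x^T A^T y = x^T (A^*) y. Since this holds for all x, y, we must have A^* = A^T. Therefore
A^* =
[[-2, 2, 1],
 [1, 2, 3],
 [-3, -2, -2]].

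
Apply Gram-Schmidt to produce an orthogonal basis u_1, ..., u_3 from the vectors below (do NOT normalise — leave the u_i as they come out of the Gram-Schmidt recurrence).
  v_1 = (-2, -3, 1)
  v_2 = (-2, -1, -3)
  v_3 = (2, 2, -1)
Orthogonal basis:
  u_1 = (-2, -3, 1)
  u_2 = (-10/7, -1/7, -23/7)
  u_3 = (4/9, -16/45, -8/45)

Apply the Gram-Schmidt recurrence
  u_1 = v_1
  u_i = v_i − Σ_{j<i} ((v_i · u_j) / (u_j · u_j)) · u_j.

Step by step this gives:
  u_1 = (-2, -3, 1)
  u_2 = (-10/7, -1/7, -23/7)
  u_3 = (4/9, -16/45, -8/45)

Orthogonality check:
  u_2 · u_1 = 0 (should be 0)
  u_3 · u_1 = 0 (should be 0)
  u_3 · u_2 = 0 (should be 0)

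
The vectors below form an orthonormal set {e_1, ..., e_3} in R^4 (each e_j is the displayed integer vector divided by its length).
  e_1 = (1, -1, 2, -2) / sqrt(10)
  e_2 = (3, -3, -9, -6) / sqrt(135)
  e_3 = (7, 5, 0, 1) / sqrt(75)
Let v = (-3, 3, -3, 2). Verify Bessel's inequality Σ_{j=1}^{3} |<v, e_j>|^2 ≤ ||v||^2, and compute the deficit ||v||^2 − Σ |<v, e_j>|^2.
Σ |<v, e_j>|^2 = 647/25; ||v||^2 = 31; deficit = 128/25

Write each e_j = u_j / sqrt(<u_j, u_j>) where u_j is the displayed integer vector. Then <v, e_j> = <v, u_j> / sqrt(<u_j, u_j>), so |<v, e_j>|^2 = <v, u_j>^2 / <u_j, u_j>.
Coefficients: <v, e_1> = -16/sqrt(10), <v, e_2> = -3/sqrt(135), <v, e_3> = -4/sqrt(75).
Square and sum: Σ |<v, e_j>|^2 = 647/25.
Compute ||v||^2 = v·v = 31.
Deficit = 31 − 647/25 = 128/25 ≥ 0, confirming Bessel's inequality. (The deficit equals ||v − Σ <v,e_j> e_j||^2, the squared distance from v to span{e_j}.)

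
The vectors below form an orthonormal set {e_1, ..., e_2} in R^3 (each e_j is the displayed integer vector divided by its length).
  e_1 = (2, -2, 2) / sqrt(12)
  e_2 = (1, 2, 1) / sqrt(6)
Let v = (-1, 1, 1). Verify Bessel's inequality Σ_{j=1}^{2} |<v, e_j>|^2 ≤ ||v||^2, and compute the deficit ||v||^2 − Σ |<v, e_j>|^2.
Σ |<v, e_j>|^2 = 1; ||v||^2 = 3; deficit = 2

Write each e_j = u_j / sqrt(<u_j, u_j>) where u_j is the displayed integer vector. Then <v, e_j> = <v, u_j> / sqrt(<u_j, u_j>), so |<v, e_j>|^2 = <v, u_j>^2 / <u_j, u_j>.
Coefficients: <v, e_1> = -2/sqrt(12), <v, e_2> = 2/sqrt(6).
Square and sum: Σ |<v, e_j>|^2 = 1.
Compute ||v||^2 = v·v = 3.
Deficit = 3 − 1 = 2 ≥ 0, confirming Bessel's inequality. (The deficit equals ||v − Σ <v,e_j> e_j||^2, the squared distance from v to span{e_j}.)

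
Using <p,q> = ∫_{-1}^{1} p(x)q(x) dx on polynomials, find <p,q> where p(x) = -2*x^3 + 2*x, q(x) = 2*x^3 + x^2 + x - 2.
<p,q> = 104/105

Expand the product: p(x)·q(x) = -4*x^6 - 2*x^5 + 2*x^4 + 6*x^3 + 2*x^2 - 4*x.
∫_{-1}^{1} of each monomial x^k gives [2/(k+1) if k even, 0 if k odd]. Integrating term-by-term (or equivalently evaluating the antiderivative F(x) = -4*x^7/7 - x^6/3 + 2*x^5/5 + 3*x^4/2 + 2*x^3/3 - 2*x^2 at the endpoints):
  F(1) − F(−1) = -71/210 − (-93/70) = 104/105.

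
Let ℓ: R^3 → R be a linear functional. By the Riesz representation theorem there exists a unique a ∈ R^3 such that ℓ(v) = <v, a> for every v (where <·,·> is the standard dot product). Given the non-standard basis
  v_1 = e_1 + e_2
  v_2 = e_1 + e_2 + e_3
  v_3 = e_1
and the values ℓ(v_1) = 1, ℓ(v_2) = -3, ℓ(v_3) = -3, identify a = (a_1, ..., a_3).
a = (-3, 4, -4)

Write a = (a_1, ..., a_3) in the standard basis. For each basis vector v_i, ℓ(v_i) = <v_i, a> is a linear equation in the a_j's. Collect the n equations into a matrix system V a = ℓ, where row i of V is v_i (expressed in the standard basis). Since V is invertible (lower-triangular with 1s on the diagonal, up to permutation), solve by back-substitution:
  V =
[[1, 1, 0],
 [1, 1, 1],
 [1, 0, 0]]
  V a = (1, -3, -3)
Solving gives a = (-3, 4, -4).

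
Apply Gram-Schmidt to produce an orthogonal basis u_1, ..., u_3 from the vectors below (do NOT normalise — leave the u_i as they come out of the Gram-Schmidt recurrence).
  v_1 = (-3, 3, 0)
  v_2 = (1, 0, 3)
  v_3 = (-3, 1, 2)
Orthogonal basis:
  u_1 = (-3, 3, 0)
  u_2 = (1/2, 1/2, 3)
  u_3 = (-24/19, -24/19, 8/19)

Apply the Gram-Schmidt recurrence
  u_1 = v_1
  u_i = v_i − Σ_{j<i} ((v_i · u_j) / (u_j · u_j)) · u_j.

Step by step this gives:
  u_1 = (-3, 3, 0)
  u_2 = (1/2, 1/2, 3)
  u_3 = (-24/19, -24/19, 8/19)

Orthogonality check:
  u_2 · u_1 = 0 (should be 0)
  u_3 · u_1 = 0 (should be 0)
  u_3 · u_2 = 0 (should be 0)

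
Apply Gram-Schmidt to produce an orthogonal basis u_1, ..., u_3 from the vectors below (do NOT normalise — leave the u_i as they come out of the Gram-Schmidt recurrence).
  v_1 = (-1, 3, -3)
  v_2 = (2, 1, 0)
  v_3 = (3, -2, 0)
Orthogonal basis:
  u_1 = (-1, 3, -3)
  u_2 = (39/19, 16/19, 3/19)
  u_3 = (63/94, -63/47, -147/94)

Apply the Gram-Schmidt recurrence
  u_1 = v_1
  u_i = v_i − Σ_{j<i} ((v_i · u_j) / (u_j · u_j)) · u_j.

Step by step this gives:
  u_1 = (-1, 3, -3)
  u_2 = (39/19, 16/19, 3/19)
  u_3 = (63/94, -63/47, -147/94)

Orthogonality check:
  u_2 · u_1 = 0 (should be 0)
  u_3 · u_1 = 0 (should be 0)
  u_3 · u_2 = 0 (should be 0)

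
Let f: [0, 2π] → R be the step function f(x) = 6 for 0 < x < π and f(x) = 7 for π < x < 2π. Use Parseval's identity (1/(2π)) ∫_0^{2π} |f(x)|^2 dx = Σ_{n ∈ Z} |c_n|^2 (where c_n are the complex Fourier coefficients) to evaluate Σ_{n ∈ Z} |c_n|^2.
Σ |c_n|^2 = 85/2

Parseval equates the L^2 energy of f (normalised by 1/(2π)) with the ℓ^2 sum of its Fourier coefficients: (1/(2π)) ∫_0^{2π} |f|^2 = Σ |c_n|^2.
Compute the left side: (1/(2π)) [∫_0^π 6^2 dx + ∫_π^{2π} 7^2 dx] = (1/(2π)) · (36π + 49π) = (36 + 49)/2 = 85/2.
So Σ_{n ∈ Z} |c_n|^2 = 85/2.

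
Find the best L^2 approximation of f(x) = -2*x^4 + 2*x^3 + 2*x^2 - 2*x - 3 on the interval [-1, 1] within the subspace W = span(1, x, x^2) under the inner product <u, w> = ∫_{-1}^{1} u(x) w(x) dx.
g(x) = 2*x^2/7 - 4*x/5 - 99/35

The best approximation g ∈ W is the orthogonal projection of f onto W. Writing g = a_0 + a_1 x + a_2 x^2, the coefficients solve the normal equations G · a = b where
  G_{ij} = <φ_i, φ_j> and b_i = <f, φ_i>, with φ_0 = 1, φ_1 = x, φ_2 = x^2.
G =
  [2, 0, 2/3]
  [0, 2/3, 0]
  [2/3, 0, 2/5],
b = (-82/15, -8/15, -62/35).
Solving gives a_0 = -99/35, a_1 = -4/5, a_2 = 2/7, so
  g(x) = 2*x^2/7 - 4*x/5 - 99/35.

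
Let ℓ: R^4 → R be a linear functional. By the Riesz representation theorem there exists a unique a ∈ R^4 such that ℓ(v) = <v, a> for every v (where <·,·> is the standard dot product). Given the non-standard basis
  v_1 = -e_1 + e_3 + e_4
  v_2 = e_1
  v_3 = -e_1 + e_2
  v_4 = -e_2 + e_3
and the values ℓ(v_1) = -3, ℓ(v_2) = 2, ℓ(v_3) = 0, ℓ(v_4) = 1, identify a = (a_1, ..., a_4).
a = (2, 2, 3, -4)

Write a = (a_1, ..., a_4) in the standard basis. For each basis vector v_i, ℓ(v_i) = <v_i, a> is a linear equation in the a_j's. Collect the n equations into a matrix system V a = ℓ, where row i of V is v_i (expressed in the standard basis). Since V is invertible (lower-triangular with 1s on the diagonal, up to permutation), solve by back-substitution:
  V =
[[-1, 0, 1, 1],
 [1, 0, 0, 0],
 [-1, 1, 0, 0],
 [0, -1, 1, 0]]
  V a = (-3, 2, 0, 1)
Solving gives a = (2, 2, 3, -4).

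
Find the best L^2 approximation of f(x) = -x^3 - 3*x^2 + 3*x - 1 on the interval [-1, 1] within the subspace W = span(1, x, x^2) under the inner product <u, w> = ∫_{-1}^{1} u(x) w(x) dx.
g(x) = -3*x^2 + 12*x/5 - 1

The best approximation g ∈ W is the orthogonal projection of f onto W. Writing g = a_0 + a_1 x + a_2 x^2, the coefficients solve the normal equations G · a = b where
  G_{ij} = <φ_i, φ_j> and b_i = <f, φ_i>, with φ_0 = 1, φ_1 = x, φ_2 = x^2.
G =
  [2, 0, 2/3]
  [0, 2/3, 0]
  [2/3, 0, 2/5],
b = (-4, 8/5, -28/15).
Solving gives a_0 = -1, a_1 = 12/5, a_2 = -3, so
  g(x) = -3*x^2 + 12*x/5 - 1.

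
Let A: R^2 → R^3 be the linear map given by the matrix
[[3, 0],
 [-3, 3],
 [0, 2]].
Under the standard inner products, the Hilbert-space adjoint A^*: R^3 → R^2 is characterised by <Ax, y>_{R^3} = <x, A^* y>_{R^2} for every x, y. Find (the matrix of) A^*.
A^* = A^T =
[[3, -3, 0],
 [0, 3, 2]]

For real matrices with standard dot products, the defining identity <Ax, y> = <x, A^* y> gives (Ax)^T y = x^T (A^*) y, i.e. x^T A^T y = x^T (A^*) y. Since this holds for all x, y, we must have A^* = A^T. Therefore
A^* =
[[3, -3, 0],
 [0, 3, 2]].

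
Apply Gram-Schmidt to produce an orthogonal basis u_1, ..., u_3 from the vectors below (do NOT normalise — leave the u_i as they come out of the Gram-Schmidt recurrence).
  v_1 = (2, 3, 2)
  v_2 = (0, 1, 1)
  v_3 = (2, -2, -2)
Orthogonal basis:
  u_1 = (2, 3, 2)
  u_2 = (-10/17, 2/17, 7/17)
  u_3 = (2/9, -4/9, 4/9)

Apply the Gram-Schmidt recurrence
  u_1 = v_1
  u_i = v_i − Σ_{j<i} ((v_i · u_j) / (u_j · u_j)) · u_j.

Step by step this gives:
  u_1 = (2, 3, 2)
  u_2 = (-10/17, 2/17, 7/17)
  u_3 = (2/9, -4/9, 4/9)

Orthogonality check:
  u_2 · u_1 = 0 (should be 0)
  u_3 · u_1 = 0 (should be 0)
  u_3 · u_2 = 0 (should be 0)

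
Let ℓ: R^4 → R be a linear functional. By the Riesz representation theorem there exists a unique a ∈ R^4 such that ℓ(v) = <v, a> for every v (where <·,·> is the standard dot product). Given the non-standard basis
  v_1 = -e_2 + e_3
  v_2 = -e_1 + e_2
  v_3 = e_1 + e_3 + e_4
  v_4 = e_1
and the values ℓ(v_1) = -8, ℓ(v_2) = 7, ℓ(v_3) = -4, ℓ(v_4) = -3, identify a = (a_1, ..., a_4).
a = (-3, 4, -4, 3)

Write a = (a_1, ..., a_4) in the standard basis. For each basis vector v_i, ℓ(v_i) = <v_i, a> is a linear equation in the a_j's. Collect the n equations into a matrix system V a = ℓ, where row i of V is v_i (expressed in the standard basis). Since V is invertible (lower-triangular with 1s on the diagonal, up to permutation), solve by back-substitution:
  V =
[[0, -1, 1, 0],
 [-1, 1, 0, 0],
 [1, 0, 1, 1],
 [1, 0, 0, 0]]
  V a = (-8, 7, -4, -3)
Solving gives a = (-3, 4, -4, 3).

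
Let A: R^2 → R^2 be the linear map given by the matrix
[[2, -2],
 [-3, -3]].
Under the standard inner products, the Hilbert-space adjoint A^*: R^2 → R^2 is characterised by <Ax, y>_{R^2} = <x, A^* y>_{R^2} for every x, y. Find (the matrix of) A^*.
A^* = A^T =
[[2, -3],
 [-2, -3]]

For real matrices with standard dot products, the defining identity <Ax, y> = <x, A^* y> gives (Ax)^T y = x^T (A^*) y, i.e. x^T A^T y = x^T (A^*) y. Since this holds for all x, y, we must have A^* = A^T. Therefore
A^* =
[[2, -3],
 [-2, -3]].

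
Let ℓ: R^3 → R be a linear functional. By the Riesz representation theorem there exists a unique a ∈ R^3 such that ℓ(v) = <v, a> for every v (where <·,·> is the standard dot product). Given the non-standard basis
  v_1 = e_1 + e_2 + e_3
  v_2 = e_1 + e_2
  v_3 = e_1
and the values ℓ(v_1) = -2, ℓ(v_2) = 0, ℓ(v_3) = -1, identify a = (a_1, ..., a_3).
a = (-1, 1, -2)

Write a = (a_1, ..., a_3) in the standard basis. For each basis vector v_i, ℓ(v_i) = <v_i, a> is a linear equation in the a_j's. Collect the n equations into a matrix system V a = ℓ, where row i of V is v_i (expressed in the standard basis). Since V is invertible (lower-triangular with 1s on the diagonal, up to permutation), solve by back-substitution:
  V =
[[1, 1, 1],
 [1, 1, 0],
 [1, 0, 0]]
  V a = (-2, 0, -1)
Solving gives a = (-1, 1, -2).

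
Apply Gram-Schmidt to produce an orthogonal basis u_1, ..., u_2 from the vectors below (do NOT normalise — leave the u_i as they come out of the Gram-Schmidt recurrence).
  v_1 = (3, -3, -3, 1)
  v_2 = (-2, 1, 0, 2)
Orthogonal basis:
  u_1 = (3, -3, -3, 1)
  u_2 = (-5/4, 1/4, -3/4, 9/4)

Apply the Gram-Schmidt recurrence
  u_1 = v_1
  u_i = v_i − Σ_{j<i} ((v_i · u_j) / (u_j · u_j)) · u_j.

Step by step this gives:
  u_1 = (3, -3, -3, 1)
  u_2 = (-5/4, 1/4, -3/4, 9/4)

Orthogonality check:
  u_2 · u_1 = 0 (should be 0)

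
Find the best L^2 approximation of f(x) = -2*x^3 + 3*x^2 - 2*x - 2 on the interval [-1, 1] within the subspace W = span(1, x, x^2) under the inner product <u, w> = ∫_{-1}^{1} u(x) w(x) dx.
g(x) = 3*x^2 - 16*x/5 - 2

The best approximation g ∈ W is the orthogonal projection of f onto W. Writing g = a_0 + a_1 x + a_2 x^2, the coefficients solve the normal equations G · a = b where
  G_{ij} = <φ_i, φ_j> and b_i = <f, φ_i>, with φ_0 = 1, φ_1 = x, φ_2 = x^2.
G =
  [2, 0, 2/3]
  [0, 2/3, 0]
  [2/3, 0, 2/5],
b = (-2, -32/15, -2/15).
Solving gives a_0 = -2, a_1 = -16/5, a_2 = 3, so
  g(x) = 3*x^2 - 16*x/5 - 2.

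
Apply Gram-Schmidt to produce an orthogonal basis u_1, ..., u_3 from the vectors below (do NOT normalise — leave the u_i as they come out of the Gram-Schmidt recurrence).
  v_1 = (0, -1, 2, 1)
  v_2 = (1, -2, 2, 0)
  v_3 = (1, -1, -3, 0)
Orthogonal basis:
  u_1 = (0, -1, 2, 1)
  u_2 = (1, -1, 0, -1)
  u_3 = (1/3, -7/6, -4/3, 3/2)

Apply the Gram-Schmidt recurrence
  u_1 = v_1
  u_i = v_i − Σ_{j<i} ((v_i · u_j) / (u_j · u_j)) · u_j.

Step by step this gives:
  u_1 = (0, -1, 2, 1)
  u_2 = (1, -1, 0, -1)
  u_3 = (1/3, -7/6, -4/3, 3/2)

Orthogonality check:
  u_2 · u_1 = 0 (should be 0)
  u_3 · u_1 = 0 (should be 0)
  u_3 · u_2 = 0 (should be 0)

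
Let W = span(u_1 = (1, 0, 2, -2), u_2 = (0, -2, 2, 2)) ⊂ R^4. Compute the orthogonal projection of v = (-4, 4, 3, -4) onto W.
proj_W(v) = (10/9, 5/3, 5/9, -35/9)

Set up U = [u_1 | ... | u_2] ∈ R^(4×2). The projector onto W = col(U) is P = U (U^T U)^(-1) U^T.
Compute U^T U =
  [9, 0]
  [0, 12],
and U^T v = (10, -10).
Solve U^T U · c = U^T v for the coefficients: c = (10/9, -5/6). The projection is proj_W(v) = U c.
Check: (v - proj_W(v)) · u_1 = 0  (should be 0).
Check: (v - proj_W(v)) · u_2 = 0  (should be 0).
Result: proj_W(v) = (10/9, 5/3, 5/9, -35/9).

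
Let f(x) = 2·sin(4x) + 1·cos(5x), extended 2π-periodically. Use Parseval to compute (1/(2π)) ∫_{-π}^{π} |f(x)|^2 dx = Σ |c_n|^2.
Σ |c_n|^2 = 5/2

Expand |f|^2 and use orthogonality of {sin(nx), cos(mx)} on [-π, π]:
  ∫_{-π}^{π} sin(nx)^2 dx = π, ∫ cos(mx)^2 dx = π, and cross terms integrate to 0.
So ∫_{-π}^{π} f(x)^2 dx = 2^2 · π + 1^2 · π = (4 + 1)π.
Divide by 2π: (4 + 1)/2 = 5/2.
By Parseval, this equals Σ |c_n|^2.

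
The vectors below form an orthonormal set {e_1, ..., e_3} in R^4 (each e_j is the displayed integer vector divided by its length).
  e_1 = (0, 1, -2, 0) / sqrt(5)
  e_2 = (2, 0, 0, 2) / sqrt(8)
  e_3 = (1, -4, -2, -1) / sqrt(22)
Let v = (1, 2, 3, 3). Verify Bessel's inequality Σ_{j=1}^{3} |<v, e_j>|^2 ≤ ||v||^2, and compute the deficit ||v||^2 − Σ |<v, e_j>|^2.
Σ |<v, e_j>|^2 = 1256/55; ||v||^2 = 23; deficit = 9/55

Write each e_j = u_j / sqrt(<u_j, u_j>) where u_j is the displayed integer vector. Then <v, e_j> = <v, u_j> / sqrt(<u_j, u_j>), so |<v, e_j>|^2 = <v, u_j>^2 / <u_j, u_j>.
Coefficients: <v, e_1> = -4/sqrt(5), <v, e_2> = 8/sqrt(8), <v, e_3> = -16/sqrt(22).
Square and sum: Σ |<v, e_j>|^2 = 1256/55.
Compute ||v||^2 = v·v = 23.
Deficit = 23 − 1256/55 = 9/55 ≥ 0, confirming Bessel's inequality. (The deficit equals ||v − Σ <v,e_j> e_j||^2, the squared distance from v to span{e_j}.)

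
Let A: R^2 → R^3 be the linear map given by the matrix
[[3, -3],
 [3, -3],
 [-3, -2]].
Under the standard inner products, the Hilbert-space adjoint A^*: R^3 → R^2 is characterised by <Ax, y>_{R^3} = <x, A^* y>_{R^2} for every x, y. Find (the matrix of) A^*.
A^* = A^T =
[[3, 3, -3],
 [-3, -3, -2]]

For real matrices with standard dot products, the defining identity <Ax, y> = <x, A^* y> gives (Ax)^T y = x^T (A^*) y, i.e. x^T A^T y = x^T (A^*) y. Since this holds for all x, y, we must have A^* = A^T. Therefore
A^* =
[[3, 3, -3],
 [-3, -3, -2]].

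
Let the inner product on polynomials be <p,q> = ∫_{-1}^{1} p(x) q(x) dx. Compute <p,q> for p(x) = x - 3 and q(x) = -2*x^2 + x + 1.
<p,q> = -4/3

Expand the product: p(x)·q(x) = -2*x^3 + 7*x^2 - 2*x - 3.
∫_{-1}^{1} of each monomial x^k gives [2/(k+1) if k even, 0 if k odd]. Integrating term-by-term (or equivalently evaluating the antiderivative F(x) = -x^4/2 + 7*x^3/3 - x^2 - 3*x at the endpoints):
  F(1) − F(−1) = -13/6 − (-5/6) = -4/3.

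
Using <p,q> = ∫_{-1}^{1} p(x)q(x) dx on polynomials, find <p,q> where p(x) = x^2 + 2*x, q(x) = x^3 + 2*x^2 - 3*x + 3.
<p,q> = -2/5

Expand the product: p(x)·q(x) = x^5 + 4*x^4 + x^3 - 3*x^2 + 6*x.
∫_{-1}^{1} of each monomial x^k gives [2/(k+1) if k even, 0 if k odd]. Integrating term-by-term (or equivalently evaluating the antiderivative F(x) = x^6/6 + 4*x^5/5 + x^4/4 - x^3 + 3*x^2 at the endpoints):
  F(1) − F(−1) = 193/60 − (217/60) = -2/5.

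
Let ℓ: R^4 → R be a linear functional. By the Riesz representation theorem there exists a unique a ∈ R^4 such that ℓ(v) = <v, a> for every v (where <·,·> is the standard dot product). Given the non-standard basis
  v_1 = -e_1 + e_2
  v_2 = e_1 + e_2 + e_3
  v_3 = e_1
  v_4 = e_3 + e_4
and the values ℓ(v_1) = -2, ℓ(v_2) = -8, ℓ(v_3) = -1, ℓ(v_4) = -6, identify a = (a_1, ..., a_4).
a = (-1, -3, -4, -2)

Write a = (a_1, ..., a_4) in the standard basis. For each basis vector v_i, ℓ(v_i) = <v_i, a> is a linear equation in the a_j's. Collect the n equations into a matrix system V a = ℓ, where row i of V is v_i (expressed in the standard basis). Since V is invertible (lower-triangular with 1s on the diagonal, up to permutation), solve by back-substitution:
  V =
[[-1, 1, 0, 0],
 [1, 1, 1, 0],
 [1, 0, 0, 0],
 [0, 0, 1, 1]]
  V a = (-2, -8, -1, -6)
Solving gives a = (-1, -3, -4, -2).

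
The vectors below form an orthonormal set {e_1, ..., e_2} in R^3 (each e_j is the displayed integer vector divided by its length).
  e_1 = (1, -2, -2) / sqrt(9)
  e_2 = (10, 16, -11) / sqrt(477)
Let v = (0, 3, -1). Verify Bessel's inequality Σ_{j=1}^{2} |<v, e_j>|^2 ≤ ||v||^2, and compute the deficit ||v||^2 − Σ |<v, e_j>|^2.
Σ |<v, e_j>|^2 = 481/53; ||v||^2 = 10; deficit = 49/53

Write each e_j = u_j / sqrt(<u_j, u_j>) where u_j is the displayed integer vector. Then <v, e_j> = <v, u_j> / sqrt(<u_j, u_j>), so |<v, e_j>|^2 = <v, u_j>^2 / <u_j, u_j>.
Coefficients: <v, e_1> = -4/sqrt(9), <v, e_2> = 59/sqrt(477).
Square and sum: Σ |<v, e_j>|^2 = 481/53.
Compute ||v||^2 = v·v = 10.
Deficit = 10 − 481/53 = 49/53 ≥ 0, confirming Bessel's inequality. (The deficit equals ||v − Σ <v,e_j> e_j||^2, the squared distance from v to span{e_j}.)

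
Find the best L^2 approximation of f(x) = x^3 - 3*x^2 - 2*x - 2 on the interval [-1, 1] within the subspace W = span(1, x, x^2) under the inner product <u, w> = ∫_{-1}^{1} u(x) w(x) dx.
g(x) = -3*x^2 - 7*x/5 - 2

The best approximation g ∈ W is the orthogonal projection of f onto W. Writing g = a_0 + a_1 x + a_2 x^2, the coefficients solve the normal equations G · a = b where
  G_{ij} = <φ_i, φ_j> and b_i = <f, φ_i>, with φ_0 = 1, φ_1 = x, φ_2 = x^2.
G =
  [2, 0, 2/3]
  [0, 2/3, 0]
  [2/3, 0, 2/5],
b = (-6, -14/15, -38/15).
Solving gives a_0 = -2, a_1 = -7/5, a_2 = -3, so
  g(x) = -3*x^2 - 7*x/5 - 2.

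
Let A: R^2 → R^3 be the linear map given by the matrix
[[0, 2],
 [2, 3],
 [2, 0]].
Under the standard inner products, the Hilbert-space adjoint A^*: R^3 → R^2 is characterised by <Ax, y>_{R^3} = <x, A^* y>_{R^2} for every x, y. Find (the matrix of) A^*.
A^* = A^T =
[[0, 2, 2],
 [2, 3, 0]]

For real matrices with standard dot products, the defining identity <Ax, y> = <x, A^* y> gives (Ax)^T y = x^T (A^*) y, i.e. x^T A^T y = x^T (A^*) y. Since this holds for all x, y, we must have A^* = A^T. Therefore
A^* =
[[0, 2, 2],
 [2, 3, 0]].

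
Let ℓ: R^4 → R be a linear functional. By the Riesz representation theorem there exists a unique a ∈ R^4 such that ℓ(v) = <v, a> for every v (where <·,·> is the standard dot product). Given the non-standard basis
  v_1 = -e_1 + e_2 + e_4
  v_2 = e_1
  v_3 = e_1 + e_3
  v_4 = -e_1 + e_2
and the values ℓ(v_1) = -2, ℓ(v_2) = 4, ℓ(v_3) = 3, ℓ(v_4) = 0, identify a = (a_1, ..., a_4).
a = (4, 4, -1, -2)

Write a = (a_1, ..., a_4) in the standard basis. For each basis vector v_i, ℓ(v_i) = <v_i, a> is a linear equation in the a_j's. Collect the n equations into a matrix system V a = ℓ, where row i of V is v_i (expressed in the standard basis). Since V is invertible (lower-triangular with 1s on the diagonal, up to permutation), solve by back-substitution:
  V =
[[-1, 1, 0, 1],
 [1, 0, 0, 0],
 [1, 0, 1, 0],
 [-1, 1, 0, 0]]
  V a = (-2, 4, 3, 0)
Solving gives a = (4, 4, -1, -2).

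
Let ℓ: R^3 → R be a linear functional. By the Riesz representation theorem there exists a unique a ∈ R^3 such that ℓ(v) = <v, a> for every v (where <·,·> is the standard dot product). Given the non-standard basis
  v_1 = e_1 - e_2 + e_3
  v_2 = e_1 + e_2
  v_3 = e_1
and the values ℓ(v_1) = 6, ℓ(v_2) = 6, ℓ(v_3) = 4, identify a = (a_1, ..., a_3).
a = (4, 2, 4)

Write a = (a_1, ..., a_3) in the standard basis. For each basis vector v_i, ℓ(v_i) = <v_i, a> is a linear equation in the a_j's. Collect the n equations into a matrix system V a = ℓ, where row i of V is v_i (expressed in the standard basis). Since V is invertible (lower-triangular with 1s on the diagonal, up to permutation), solve by back-substitution:
  V =
[[1, -1, 1],
 [1, 1, 0],
 [1, 0, 0]]
  V a = (6, 6, 4)
Solving gives a = (4, 2, 4).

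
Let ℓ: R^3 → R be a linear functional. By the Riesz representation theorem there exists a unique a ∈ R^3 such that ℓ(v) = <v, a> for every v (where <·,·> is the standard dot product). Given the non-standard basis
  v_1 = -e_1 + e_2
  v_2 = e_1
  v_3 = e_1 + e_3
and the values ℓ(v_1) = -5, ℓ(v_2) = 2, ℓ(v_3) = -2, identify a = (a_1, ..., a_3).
a = (2, -3, -4)

Write a = (a_1, ..., a_3) in the standard basis. For each basis vector v_i, ℓ(v_i) = <v_i, a> is a linear equation in the a_j's. Collect the n equations into a matrix system V a = ℓ, where row i of V is v_i (expressed in the standard basis). Since V is invertible (lower-triangular with 1s on the diagonal, up to permutation), solve by back-substitution:
  V =
[[-1, 1, 0],
 [1, 0, 0],
 [1, 0, 1]]
  V a = (-5, 2, -2)
Solving gives a = (2, -3, -4).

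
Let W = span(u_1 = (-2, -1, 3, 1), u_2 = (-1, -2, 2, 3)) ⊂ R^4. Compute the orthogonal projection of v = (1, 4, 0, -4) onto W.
proj_W(v) = (-1/101, 277/101, -91/101, -462/101)

Set up U = [u_1 | ... | u_2] ∈ R^(4×2). The projector onto W = col(U) is P = U (U^T U)^(-1) U^T.
Compute U^T U =
  [15, 13]
  [13, 18],
and U^T v = (-10, -21).
Solve U^T U · c = U^T v for the coefficients: c = (93/101, -185/101). The projection is proj_W(v) = U c.
Check: (v - proj_W(v)) · u_1 = 0  (should be 0).
Check: (v - proj_W(v)) · u_2 = 0  (should be 0).
Result: proj_W(v) = (-1/101, 277/101, -91/101, -462/101).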